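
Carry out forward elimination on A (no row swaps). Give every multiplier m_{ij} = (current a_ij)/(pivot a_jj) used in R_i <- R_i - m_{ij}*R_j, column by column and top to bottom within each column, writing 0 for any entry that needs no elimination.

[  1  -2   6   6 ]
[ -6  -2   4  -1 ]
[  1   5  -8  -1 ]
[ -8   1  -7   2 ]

multipliers: -6, 1, -8, -1/2, 15/14, -13/42

Forward elimination:
R2 <- R2 - (-6)*R1:  [   0  -14   40   35 ]
R3 <- R3 - (1)*R1:  [   0    7  -14   -7 ]
R4 <- R4 - (-8)*R1:  [   0  -15   41   50 ]
R3 <- R3 - (-1/2)*R2:  [    0     0     6  21/2 ]
R4 <- R4 - (15/14)*R2:  [     0      0  -13/7   25/2 ]
R4 <- R4 - (-13/42)*R3:  [    0     0     0  63/4 ]
Multipliers (in order of application): m_{21} = -6, m_{31} = 1, m_{41} = -8, m_{32} = -1/2, m_{42} = 15/14, m_{43} = -13/42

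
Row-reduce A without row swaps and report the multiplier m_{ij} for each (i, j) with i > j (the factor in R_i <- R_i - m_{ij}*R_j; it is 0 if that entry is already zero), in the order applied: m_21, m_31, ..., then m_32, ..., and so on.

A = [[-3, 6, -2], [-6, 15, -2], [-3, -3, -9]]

multipliers: 2, 1, -3

Forward elimination:
R2 <- R2 - (2)*R1:  [ 0  3  2 ]
R3 <- R3 - (1)*R1:  [  0  -9  -7 ]
R3 <- R3 - (-3)*R2:  [  0   0  -1 ]
Multipliers (in order of application): m_{21} = 2, m_{31} = 1, m_{32} = -3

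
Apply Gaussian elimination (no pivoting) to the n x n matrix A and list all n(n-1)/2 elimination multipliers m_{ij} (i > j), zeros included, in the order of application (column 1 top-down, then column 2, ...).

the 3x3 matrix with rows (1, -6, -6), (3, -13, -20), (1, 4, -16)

Forward elimination:
R2 <- R2 - (3)*R1:  [  0   5  -2 ]
R3 <- R3 - (1)*R1:  [   0   10  -10 ]
R3 <- R3 - (2)*R2:  [  0   0  -6 ]
Multipliers (in order of application): m_{21} = 3, m_{31} = 1, m_{32} = 2

multipliers: 3, 1, 2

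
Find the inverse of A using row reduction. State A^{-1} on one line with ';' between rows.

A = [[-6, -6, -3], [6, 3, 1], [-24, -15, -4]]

Gauss-Jordan on [A | I]:
R1 <- (1/-6)*R1:  [    1     1   1/2  |  -1/6     0     0 ]
R2 <- R2 - (6)*R1:  [  0  -3  -2  |   1   1   0 ]
R3 <- R3 - (-24)*R1:  [  0   9   8  |  -4   0   1 ]
R2 <- (1/-3)*R2:  [    0     1   2/3  |  -1/3  -1/3     0 ]
R1 <- R1 - (1)*R2:  [    1     0  -1/6  |   1/6   1/3     0 ]
R3 <- R3 - (9)*R2:  [  0   0   2  |  -1   3   1 ]
R3 <- (1/2)*R3:  [    0     0     1  |  -1/2   3/2   1/2 ]
R1 <- R1 - (-1/6)*R3:  [    1     0     0  |  1/12  7/12  1/12 ]
R2 <- R2 - (2/3)*R3:  [    0     1     0  |     0  -4/3  -1/3 ]
Right block of [I | A^{-1}] is the inverse:
[ 1/12  7/12  1/12 ]
[    0  -4/3  -1/3 ]
[ -1/2   3/2   1/2 ]

inverse = [1/12 7/12 1/12; 0 -4/3 -1/3; -1/2 3/2 1/2]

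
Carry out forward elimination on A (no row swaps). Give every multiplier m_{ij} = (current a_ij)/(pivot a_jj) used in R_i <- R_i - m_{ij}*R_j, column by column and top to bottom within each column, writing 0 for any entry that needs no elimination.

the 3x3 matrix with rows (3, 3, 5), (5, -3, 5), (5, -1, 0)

multipliers: 5/3, 5/3, 3/4

Forward elimination:
R2 <- R2 - (5/3)*R1:  [     0     -8  -10/3 ]
R3 <- R3 - (5/3)*R1:  [     0     -6  -25/3 ]
R3 <- R3 - (3/4)*R2:  [     0      0  -35/6 ]
Multipliers (in order of application): m_{21} = 5/3, m_{31} = 5/3, m_{32} = 3/4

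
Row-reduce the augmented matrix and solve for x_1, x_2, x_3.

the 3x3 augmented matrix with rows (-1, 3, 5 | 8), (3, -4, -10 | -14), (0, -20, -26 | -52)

(2, 0, 2)

Forward elimination on [A|b]:
R2 <- R2 - (-3)*R1:  [  0   5   5  10 ]
R3 <- R3 - (-4)*R2:  [   0    0   -6  -12 ]
Row echelon form:
[ -1  3   5  |    8 ]
[  0  5   5  |   10 ]
[  0  0  -6  |  -12 ]
Back-substitution:
x_3 = (-12) / -6 = 2
x_2 = (10 - (5)*(2)) / 5 = 0
x_1 = (8 - (3)*(0) - (5)*(2)) / -1 = 2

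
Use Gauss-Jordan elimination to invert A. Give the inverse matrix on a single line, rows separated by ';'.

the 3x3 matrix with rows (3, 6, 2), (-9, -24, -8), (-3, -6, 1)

Gauss-Jordan on [A | I]:
R1 <- (1/3)*R1:  [   1    2  2/3  |  1/3    0    0 ]
R2 <- R2 - (-9)*R1:  [  0  -6  -2  |   3   1   0 ]
R3 <- R3 - (-3)*R1:  [ 0  0  3  |  1  0  1 ]
R2 <- (1/-6)*R2:  [    0     1   1/3  |  -1/2  -1/6     0 ]
R1 <- R1 - (2)*R2:  [   1    0    0  |  4/3  1/3    0 ]
R3 <- (1/3)*R3:  [   0    0    1  |  1/3    0  1/3 ]
R2 <- R2 - (1/3)*R3:  [      0       1       0  |  -11/18    -1/6    -1/9 ]
Right block of [I | A^{-1}] is the inverse:
[    4/3   1/3     0 ]
[ -11/18  -1/6  -1/9 ]
[    1/3     0   1/3 ]

inverse = [4/3 1/3 0; -11/18 -1/6 -1/9; 1/3 0 1/3]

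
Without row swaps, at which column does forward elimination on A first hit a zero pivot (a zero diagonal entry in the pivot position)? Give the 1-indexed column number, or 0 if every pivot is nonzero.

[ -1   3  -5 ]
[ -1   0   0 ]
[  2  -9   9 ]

Naive forward elimination:
R2 <- R2 - (1)*R1:  [  0  -3   5 ]
R3 <- R3 - (-2)*R1:  [  0  -3  -1 ]
R3 <- R3 - (1)*R2:  [  0   0  -6 ]
All pivots nonzero; naive elimination completes without hitting a zero pivot.

first zero-pivot column = 0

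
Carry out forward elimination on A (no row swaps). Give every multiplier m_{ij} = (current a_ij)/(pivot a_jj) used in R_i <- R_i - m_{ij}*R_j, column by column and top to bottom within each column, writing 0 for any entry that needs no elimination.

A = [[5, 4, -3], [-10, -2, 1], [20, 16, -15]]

Forward elimination:
R2 <- R2 - (-2)*R1:  [  0   6  -5 ]
R3 <- R3 - (4)*R1:  [  0   0  -3 ]
R3: entry in column 2 is already 0 -> m_{32} = 0 (no row operation needed)
Multipliers (in order of application): m_{21} = -2, m_{31} = 4, m_{32} = 0

multipliers: -2, 4, 0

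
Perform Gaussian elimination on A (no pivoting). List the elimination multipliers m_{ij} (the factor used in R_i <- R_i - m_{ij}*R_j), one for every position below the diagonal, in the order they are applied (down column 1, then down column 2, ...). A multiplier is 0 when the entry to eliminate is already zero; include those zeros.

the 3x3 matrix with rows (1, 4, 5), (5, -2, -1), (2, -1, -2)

multipliers: 5, 2, 9/22

Forward elimination:
R2 <- R2 - (5)*R1:  [   0  -22  -26 ]
R3 <- R3 - (2)*R1:  [   0   -9  -12 ]
R3 <- R3 - (9/22)*R2:  [      0       0  -15/11 ]
Multipliers (in order of application): m_{21} = 5, m_{31} = 2, m_{32} = 9/22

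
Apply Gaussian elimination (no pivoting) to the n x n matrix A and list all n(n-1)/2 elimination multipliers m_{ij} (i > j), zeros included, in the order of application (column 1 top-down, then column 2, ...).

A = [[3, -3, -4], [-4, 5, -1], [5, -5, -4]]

multipliers: -4/3, 5/3, 0

Forward elimination:
R2 <- R2 - (-4/3)*R1:  [     0      1  -19/3 ]
R3 <- R3 - (5/3)*R1:  [   0    0  8/3 ]
R3: entry in column 2 is already 0 -> m_{32} = 0 (no row operation needed)
Multipliers (in order of application): m_{21} = -4/3, m_{31} = 5/3, m_{32} = 0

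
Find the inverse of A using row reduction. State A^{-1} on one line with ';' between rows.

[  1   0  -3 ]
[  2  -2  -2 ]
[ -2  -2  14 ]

Gauss-Jordan on [A | I]:
R2 <- R2 - (2)*R1:  [  0  -2   4  |  -2   1   0 ]
R3 <- R3 - (-2)*R1:  [  0  -2   8  |   2   0   1 ]
R2 <- (1/-2)*R2:  [    0     1    -2  |     1  -1/2     0 ]
R3 <- R3 - (-2)*R2:  [  0   0   4  |   4  -1   1 ]
R3 <- (1/4)*R3:  [    0     0     1  |     1  -1/4   1/4 ]
R1 <- R1 - (-3)*R3:  [    1     0     0  |     4  -3/4   3/4 ]
R2 <- R2 - (-2)*R3:  [   0    1    0  |    3   -1  1/2 ]
Right block of [I | A^{-1}] is the inverse:
[ 4  -3/4  3/4 ]
[ 3    -1  1/2 ]
[ 1  -1/4  1/4 ]

inverse = [4 -3/4 3/4; 3 -1 1/2; 1 -1/4 1/4]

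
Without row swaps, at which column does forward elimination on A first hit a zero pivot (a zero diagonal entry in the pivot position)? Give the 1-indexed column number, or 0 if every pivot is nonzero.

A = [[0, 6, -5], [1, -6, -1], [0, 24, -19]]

Naive forward elimination:
Pivot entry (1,1) is zero but row 2 has 1 in column 1 -> naive elimination stops; a row interchange (e.g. R1 <-> R2) would be required here.

first zero-pivot column = 1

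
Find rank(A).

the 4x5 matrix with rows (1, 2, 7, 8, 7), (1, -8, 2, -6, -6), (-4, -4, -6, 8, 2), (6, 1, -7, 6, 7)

Row reduction:
R2 <- R2 - (1)*R1:  [   0  -10   -5  -14  -13 ]
R3 <- R3 - (-4)*R1:  [  0   4  22  40  30 ]
R4 <- R4 - (6)*R1:  [   0  -11  -49  -42  -35 ]
R3 <- R3 - (-2/5)*R2:  [     0      0     20  172/5  124/5 ]
R4 <- R4 - (11/10)*R2:  [       0        0    -87/2   -133/5  -207/10 ]
R4 <- R4 - (-87/40)*R3:  [       0        0        0  2411/50   831/25 ]
Row echelon form:
[ 1    2   7        8       7 ]
[ 0  -10  -5      -14     -13 ]
[ 0    0  20    172/5   124/5 ]
[ 0    0   0  2411/50  831/25 ]
Nonzero rows / pivot columns: 4

rank(A) = 4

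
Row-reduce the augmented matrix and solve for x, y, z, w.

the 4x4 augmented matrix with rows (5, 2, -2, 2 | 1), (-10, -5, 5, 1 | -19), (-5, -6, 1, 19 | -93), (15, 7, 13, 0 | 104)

(3, 1, 4, -4)

Forward elimination on [A|b]:
R2 <- R2 - (-2)*R1:  [   0   -1    1    5  -17 ]
R3 <- R3 - (-1)*R1:  [   0   -4   -1   21  -92 ]
R4 <- R4 - (3)*R1:  [   0    1   19   -6  101 ]
R3 <- R3 - (4)*R2:  [   0    0   -5    1  -24 ]
R4 <- R4 - (-1)*R2:  [  0   0  20  -1  84 ]
R4 <- R4 - (-4)*R3:  [   0    0    0    3  -12 ]
Row echelon form:
[ 5   2  -2  2  |    1 ]
[ 0  -1   1  5  |  -17 ]
[ 0   0  -5  1  |  -24 ]
[ 0   0   0  3  |  -12 ]
Back-substitution:
w = (-12) / 3 = -4
z = (-24 - (1)*(-4)) / -5 = 4
y = (-17 - (1)*(4) - (5)*(-4)) / -1 = 1
x = (1 - (2)*(1) - (-2)*(4) - (2)*(-4)) / 5 = 3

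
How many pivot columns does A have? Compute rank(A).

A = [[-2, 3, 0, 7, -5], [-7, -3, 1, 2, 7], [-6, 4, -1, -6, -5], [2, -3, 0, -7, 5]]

rank(A) = 3

Row reduction:
R2 <- R2 - (7/2)*R1:  [     0  -27/2      1  -45/2   49/2 ]
R3 <- R3 - (3)*R1:  [   0   -5   -1  -27   10 ]
R4 <- R4 - (-1)*R1:  [ 0  0  0  0  0 ]
R3 <- R3 - (10/27)*R2:  [      0       0  -37/27   -56/3   25/27 ]
Row echelon form:
[ -2      3       0      7     -5 ]
[  0  -27/2       1  -45/2   49/2 ]
[  0      0  -37/27  -56/3  25/27 ]
[  0      0       0      0      0 ]
Nonzero rows / pivot columns: 3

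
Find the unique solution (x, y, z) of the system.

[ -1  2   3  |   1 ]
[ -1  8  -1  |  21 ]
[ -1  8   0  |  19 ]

(-3, 2, -2)

Forward elimination on [A|b]:
R2 <- R2 - (1)*R1:  [  0   6  -4  20 ]
R3 <- R3 - (1)*R1:  [  0   6  -3  18 ]
R3 <- R3 - (1)*R2:  [  0   0   1  -2 ]
Row echelon form:
[ -1  2   3  |   1 ]
[  0  6  -4  |  20 ]
[  0  0   1  |  -2 ]
Back-substitution:
z = (-2) / 1 = -2
y = (20 - (-4)*(-2)) / 6 = 2
x = (1 - (2)*(2) - (3)*(-2)) / -1 = -3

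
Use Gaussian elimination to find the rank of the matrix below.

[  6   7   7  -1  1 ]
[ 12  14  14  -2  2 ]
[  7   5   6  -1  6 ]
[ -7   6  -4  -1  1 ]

Row reduction:
R2 <- R2 - (2)*R1:  [ 0  0  0  0  0 ]
R3 <- R3 - (7/6)*R1:  [     0  -19/6  -13/6    1/6   29/6 ]
R4 <- R4 - (-7/6)*R1:  [     0   85/6   25/6  -13/6   13/6 ]
R2 <-> R3   (pivot in column 2 was zero)
[ 6      7      7     -1     1 ]
[ 0  -19/6  -13/6    1/6  29/6 ]
[ 0      0      0      0     0 ]
[ 0   85/6   25/6  -13/6  13/6 ]
R4 <- R4 - (-85/19)*R2:  [       0        0  -105/19   -27/19   452/19 ]
R3 <-> R4   (pivot in column 3 was zero)
[ 6      7        7      -1       1 ]
[ 0  -19/6    -13/6     1/6    29/6 ]
[ 0      0  -105/19  -27/19  452/19 ]
[ 0      0        0       0       0 ]
Row echelon form:
[ 6      7        7      -1       1 ]
[ 0  -19/6    -13/6     1/6    29/6 ]
[ 0      0  -105/19  -27/19  452/19 ]
[ 0      0        0       0       0 ]
Nonzero rows / pivot columns: 3

rank(A) = 3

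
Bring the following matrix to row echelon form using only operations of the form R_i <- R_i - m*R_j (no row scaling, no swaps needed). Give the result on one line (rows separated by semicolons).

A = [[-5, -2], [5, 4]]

REF = [-5 -2; 0 2]

Forward elimination:
R2 <- R2 - (-1)*R1:  [ 0  2 ]
Row echelon form:
[ -5  -2 ]
[  0   2 ]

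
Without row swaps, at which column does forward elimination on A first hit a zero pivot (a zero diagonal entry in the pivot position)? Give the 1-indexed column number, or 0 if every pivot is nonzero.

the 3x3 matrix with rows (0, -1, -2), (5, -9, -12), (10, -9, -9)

first zero-pivot column = 1

Naive forward elimination:
Pivot entry (1,1) is zero but row 2 has 5 in column 1 -> naive elimination stops; a row interchange (e.g. R1 <-> R2) would be required here.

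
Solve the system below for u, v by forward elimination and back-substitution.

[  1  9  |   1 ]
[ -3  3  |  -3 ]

Forward elimination on [A|b]:
R2 <- R2 - (-3)*R1:  [  0  30   0 ]
Row echelon form:
[ 1   9  |  1 ]
[ 0  30  |  0 ]
Back-substitution:
v = (0) / 30 = 0
u = (1 - (9)*(0)) / 1 = 1

(1, 0)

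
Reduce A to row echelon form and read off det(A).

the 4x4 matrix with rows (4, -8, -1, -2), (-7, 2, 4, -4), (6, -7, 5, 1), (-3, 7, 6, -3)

det(A) = 2058

Forward elimination:
R2 <- R2 - (-7/4)*R1:  [     0    -12    9/4  -15/2 ]
R3 <- R3 - (3/2)*R1:  [    0     5  13/2     4 ]
R4 <- R4 - (-3/4)*R1:  [    0     1  21/4  -9/2 ]
R3 <- R3 - (-5/12)*R2:  [      0       0  119/16     7/8 ]
R4 <- R4 - (-1/12)*R2:  [     0      0  87/16  -41/8 ]
R4 <- R4 - (87/119)*R3:  [      0       0       0  -98/17 ]
Upper-triangular form:
[ 4   -8      -1      -2 ]
[ 0  -12     9/4   -15/2 ]
[ 0    0  119/16     7/8 ]
[ 0    0       0  -98/17 ]
det(A) = (-1)^0 * (4) * (-12) * (119/16) * (-98/17) = 2058  (0 row swaps -> sign +1)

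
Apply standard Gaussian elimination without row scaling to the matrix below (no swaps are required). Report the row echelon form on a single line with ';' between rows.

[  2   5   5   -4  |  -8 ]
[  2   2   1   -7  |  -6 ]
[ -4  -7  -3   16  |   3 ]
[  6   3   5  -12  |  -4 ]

Forward elimination:
R2 <- R2 - (1)*R1:  [  0  -3  -4  -3   2 ]
R3 <- R3 - (-2)*R1:  [   0    3    7    8  -13 ]
R4 <- R4 - (3)*R1:  [   0  -12  -10    0   20 ]
R3 <- R3 - (-1)*R2:  [   0    0    3    5  -11 ]
R4 <- R4 - (4)*R2:  [  0   0   6  12  12 ]
R4 <- R4 - (2)*R3:  [  0   0   0   2  34 ]
Row echelon form:
[ 2   5   5  -4  |   -8 ]
[ 0  -3  -4  -3  |    2 ]
[ 0   0   3   5  |  -11 ]
[ 0   0   0   2  |   34 ]

REF = [2 5 5 -4 -8; 0 -3 -4 -3 2; 0 0 3 5 -11; 0 0 0 2 34]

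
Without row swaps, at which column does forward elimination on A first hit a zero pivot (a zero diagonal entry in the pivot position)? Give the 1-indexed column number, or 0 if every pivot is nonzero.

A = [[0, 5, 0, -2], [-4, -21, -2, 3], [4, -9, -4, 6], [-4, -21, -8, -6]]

Naive forward elimination:
Pivot entry (1,1) is zero but row 2 has -4 in column 1 -> naive elimination stops; a row interchange (e.g. R1 <-> R2) would be required here.

first zero-pivot column = 1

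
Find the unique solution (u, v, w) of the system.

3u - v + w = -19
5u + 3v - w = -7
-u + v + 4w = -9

(-4, 3, -4)

Forward elimination on [A|b]:
R2 <- R2 - (5/3)*R1:  [    0  14/3  -8/3  74/3 ]
R3 <- R3 - (-1/3)*R1:  [     0    2/3   13/3  -46/3 ]
R3 <- R3 - (1/7)*R2:  [      0       0    33/7  -132/7 ]
Row echelon form:
[ 3    -1     1  |     -19 ]
[ 0  14/3  -8/3  |    74/3 ]
[ 0     0  33/7  |  -132/7 ]
Back-substitution:
w = (-132/7) / (33/7) = -4
v = (74/3 - (-8/3)*(-4)) / (14/3) = 3
u = (-19 - (-1)*(3) - (1)*(-4)) / 3 = -4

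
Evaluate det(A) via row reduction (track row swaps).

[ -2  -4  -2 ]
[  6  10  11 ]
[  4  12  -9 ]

Forward elimination:
R2 <- R2 - (-3)*R1:  [  0  -2   5 ]
R3 <- R3 - (-2)*R1:  [   0    4  -13 ]
R3 <- R3 - (-2)*R2:  [  0   0  -3 ]
Upper-triangular form:
[ -2  -4  -2 ]
[  0  -2   5 ]
[  0   0  -3 ]
det(A) = (-1)^0 * (-2) * (-2) * (-3) = -12  (0 row swaps -> sign +1)

det(A) = -12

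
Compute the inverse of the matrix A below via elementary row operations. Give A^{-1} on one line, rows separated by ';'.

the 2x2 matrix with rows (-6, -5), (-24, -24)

inverse = [-1 5/24; 1 -1/4]

Gauss-Jordan on [A | I]:
R1 <- (1/-6)*R1:  [    1   5/6  |  -1/6     0 ]
R2 <- R2 - (-24)*R1:  [  0  -4  |  -4   1 ]
R2 <- (1/-4)*R2:  [    0     1  |     1  -1/4 ]
R1 <- R1 - (5/6)*R2:  [    1     0  |    -1  5/24 ]
Right block of [I | A^{-1}] is the inverse:
[ -1  5/24 ]
[  1  -1/4 ]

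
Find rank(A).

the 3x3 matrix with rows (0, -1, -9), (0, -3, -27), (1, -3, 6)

rank(A) = 2

Row reduction:
R1 <-> R3   (pivot in column 1 was zero)
[ 1  -3    6 ]
[ 0  -3  -27 ]
[ 0  -1   -9 ]
R3 <- R3 - (1/3)*R2:  [ 0  0  0 ]
Row echelon form:
[ 1  -3    6 ]
[ 0  -3  -27 ]
[ 0   0    0 ]
Nonzero rows / pivot columns: 2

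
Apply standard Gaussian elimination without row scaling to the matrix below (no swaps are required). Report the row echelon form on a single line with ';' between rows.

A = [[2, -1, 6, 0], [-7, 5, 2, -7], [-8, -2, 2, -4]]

REF = [2 -1 6 0; 0 3/2 23 -7; 0 0 118 -32]

Forward elimination:
R2 <- R2 - (-7/2)*R1:  [   0  3/2   23   -7 ]
R3 <- R3 - (-4)*R1:  [  0  -6  26  -4 ]
R3 <- R3 - (-4)*R2:  [   0    0  118  -32 ]
Row echelon form:
[ 2   -1    6    0 ]
[ 0  3/2   23   -7 ]
[ 0    0  118  -32 ]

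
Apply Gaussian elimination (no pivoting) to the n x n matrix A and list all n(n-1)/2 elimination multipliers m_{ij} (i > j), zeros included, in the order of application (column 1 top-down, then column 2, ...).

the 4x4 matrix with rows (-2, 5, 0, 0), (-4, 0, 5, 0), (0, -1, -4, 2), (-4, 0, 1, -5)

multipliers: 2, 0, 2, 1/10, 1, 8/9

Forward elimination:
R2 <- R2 - (2)*R1:  [   0  -10    5    0 ]
R3: entry in column 1 is already 0 -> m_{31} = 0 (no row operation needed)
R4 <- R4 - (2)*R1:  [   0  -10    1   -5 ]
R3 <- R3 - (1/10)*R2:  [    0     0  -9/2     2 ]
R4 <- R4 - (1)*R2:  [  0   0  -4  -5 ]
R4 <- R4 - (8/9)*R3:  [     0      0      0  -61/9 ]
Multipliers (in order of application): m_{21} = 2, m_{31} = 0, m_{41} = 2, m_{32} = 1/10, m_{42} = 1, m_{43} = 8/9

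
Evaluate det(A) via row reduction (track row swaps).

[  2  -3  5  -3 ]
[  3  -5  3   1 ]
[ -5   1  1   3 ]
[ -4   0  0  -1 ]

Forward elimination:
R2 <- R2 - (3/2)*R1:  [    0  -1/2  -9/2  11/2 ]
R3 <- R3 - (-5/2)*R1:  [     0  -13/2   27/2   -9/2 ]
R4 <- R4 - (-2)*R1:  [  0  -6  10  -7 ]
R3 <- R3 - (13)*R2:  [   0    0   72  -76 ]
R4 <- R4 - (12)*R2:  [   0    0   64  -73 ]
R4 <- R4 - (8/9)*R3:  [     0      0      0  -49/9 ]
Upper-triangular form:
[ 2    -3     5     -3 ]
[ 0  -1/2  -9/2   11/2 ]
[ 0     0    72    -76 ]
[ 0     0     0  -49/9 ]
det(A) = (-1)^0 * (2) * (-1/2) * (72) * (-49/9) = 392  (0 row swaps -> sign +1)

det(A) = 392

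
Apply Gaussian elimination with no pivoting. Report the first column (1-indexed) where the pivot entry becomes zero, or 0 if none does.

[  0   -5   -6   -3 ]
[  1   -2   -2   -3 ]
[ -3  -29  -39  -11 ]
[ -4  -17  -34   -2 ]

first zero-pivot column = 1

Naive forward elimination:
Pivot entry (1,1) is zero but row 2 has 1 in column 1 -> naive elimination stops; a row interchange (e.g. R1 <-> R2) would be required here.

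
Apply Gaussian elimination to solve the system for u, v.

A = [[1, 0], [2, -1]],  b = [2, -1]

Forward elimination on [A|b]:
R2 <- R2 - (2)*R1:  [  0  -1  -5 ]
Row echelon form:
[ 1   0  |   2 ]
[ 0  -1  |  -5 ]
Back-substitution:
v = (-5) / -1 = 5
u = (2) / 1 = 2

(2, 5)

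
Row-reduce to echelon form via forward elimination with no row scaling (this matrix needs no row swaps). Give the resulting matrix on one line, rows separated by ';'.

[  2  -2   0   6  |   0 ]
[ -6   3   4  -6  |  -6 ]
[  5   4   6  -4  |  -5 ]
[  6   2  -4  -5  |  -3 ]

REF = [2 -2 0 6 0; 0 -3 4 12 -6; 0 0 18 17 -23; 0 0 0 73/27 -283/27]

Forward elimination:
R2 <- R2 - (-3)*R1:  [  0  -3   4  12  -6 ]
R3 <- R3 - (5/2)*R1:  [   0    9    6  -19   -5 ]
R4 <- R4 - (3)*R1:  [   0    8   -4  -23   -3 ]
R3 <- R3 - (-3)*R2:  [   0    0   18   17  -23 ]
R4 <- R4 - (-8/3)*R2:  [    0     0  20/3     9   -19 ]
R4 <- R4 - (10/27)*R3:  [       0        0        0    73/27  -283/27 ]
Row echelon form:
[ 2  -2   0      6  |        0 ]
[ 0  -3   4     12  |       -6 ]
[ 0   0  18     17  |      -23 ]
[ 0   0   0  73/27  |  -283/27 ]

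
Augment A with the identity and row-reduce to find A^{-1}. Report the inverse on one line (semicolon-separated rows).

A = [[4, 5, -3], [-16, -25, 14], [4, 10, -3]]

inverse = [13/8 3/8 1/8; -1/5 0 1/5; 3/2 1/2 1/2]

Gauss-Jordan on [A | I]:
R1 <- (1/4)*R1:  [    1   5/4  -3/4  |   1/4     0     0 ]
R2 <- R2 - (-16)*R1:  [  0  -5   2  |   4   1   0 ]
R3 <- R3 - (4)*R1:  [  0   5   0  |  -1   0   1 ]
R2 <- (1/-5)*R2:  [    0     1  -2/5  |  -4/5  -1/5     0 ]
R1 <- R1 - (5/4)*R2:  [    1     0  -1/4  |   5/4   1/4     0 ]
R3 <- R3 - (5)*R2:  [ 0  0  2  |  3  1  1 ]
R3 <- (1/2)*R3:  [   0    0    1  |  3/2  1/2  1/2 ]
R1 <- R1 - (-1/4)*R3:  [    1     0     0  |  13/8   3/8   1/8 ]
R2 <- R2 - (-2/5)*R3:  [    0     1     0  |  -1/5     0   1/5 ]
Right block of [I | A^{-1}] is the inverse:
[ 13/8  3/8  1/8 ]
[ -1/5    0  1/5 ]
[  3/2  1/2  1/2 ]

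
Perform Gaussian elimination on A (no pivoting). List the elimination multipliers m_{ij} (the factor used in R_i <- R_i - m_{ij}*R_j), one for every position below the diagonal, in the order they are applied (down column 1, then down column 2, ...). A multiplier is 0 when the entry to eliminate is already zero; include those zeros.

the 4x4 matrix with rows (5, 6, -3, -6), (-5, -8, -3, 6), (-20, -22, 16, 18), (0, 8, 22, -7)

multipliers: -1, -4, 0, -1, -4, 1

Forward elimination:
R2 <- R2 - (-1)*R1:  [  0  -2  -6   0 ]
R3 <- R3 - (-4)*R1:  [  0   2   4  -6 ]
R4: entry in column 1 is already 0 -> m_{41} = 0 (no row operation needed)
R3 <- R3 - (-1)*R2:  [  0   0  -2  -6 ]
R4 <- R4 - (-4)*R2:  [  0   0  -2  -7 ]
R4 <- R4 - (1)*R3:  [  0   0   0  -1 ]
Multipliers (in order of application): m_{21} = -1, m_{31} = -4, m_{41} = 0, m_{32} = -1, m_{42} = -4, m_{43} = 1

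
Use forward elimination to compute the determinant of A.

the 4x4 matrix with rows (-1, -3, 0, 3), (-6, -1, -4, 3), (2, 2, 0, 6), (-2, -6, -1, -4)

Forward elimination:
R2 <- R2 - (6)*R1:  [   0   17   -4  -15 ]
R3 <- R3 - (-2)*R1:  [  0  -4   0  12 ]
R4 <- R4 - (2)*R1:  [   0    0   -1  -10 ]
R3 <- R3 - (-4/17)*R2:  [      0       0  -16/17  144/17 ]
R4 <- R4 - (17/16)*R3:  [   0    0    0  -19 ]
Upper-triangular form:
[ -1  -3       0       3 ]
[  0  17      -4     -15 ]
[  0   0  -16/17  144/17 ]
[  0   0       0     -19 ]
det(A) = (-1)^0 * (-1) * (17) * (-16/17) * (-19) = -304  (0 row swaps -> sign +1)

det(A) = -304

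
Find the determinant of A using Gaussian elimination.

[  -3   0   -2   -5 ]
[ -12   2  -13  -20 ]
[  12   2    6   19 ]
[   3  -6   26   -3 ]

det(A) = 90

Forward elimination:
R2 <- R2 - (4)*R1:  [  0   2  -5   0 ]
R3 <- R3 - (-4)*R1:  [  0   2  -2  -1 ]
R4 <- R4 - (-1)*R1:  [  0  -6  24  -8 ]
R3 <- R3 - (1)*R2:  [  0   0   3  -1 ]
R4 <- R4 - (-3)*R2:  [  0   0   9  -8 ]
R4 <- R4 - (3)*R3:  [  0   0   0  -5 ]
Upper-triangular form:
[ -3  0  -2  -5 ]
[  0  2  -5   0 ]
[  0  0   3  -1 ]
[  0  0   0  -5 ]
det(A) = (-1)^0 * (-3) * (2) * (3) * (-5) = 90  (0 row swaps -> sign +1)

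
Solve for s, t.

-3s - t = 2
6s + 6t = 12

Forward elimination on [A|b]:
R2 <- R2 - (-2)*R1:  [  0   4  16 ]
Row echelon form:
[ -3  -1  |   2 ]
[  0   4  |  16 ]
Back-substitution:
t = (16) / 4 = 4
s = (2 - (-1)*(4)) / -3 = -2

(-2, 4)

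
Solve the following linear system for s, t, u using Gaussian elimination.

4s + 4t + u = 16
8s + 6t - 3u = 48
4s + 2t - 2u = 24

Forward elimination on [A|b]:
R2 <- R2 - (2)*R1:  [  0  -2  -5  16 ]
R3 <- R3 - (1)*R1:  [  0  -2  -3   8 ]
R3 <- R3 - (1)*R2:  [  0   0   2  -8 ]
Row echelon form:
[ 4   4   1  |  16 ]
[ 0  -2  -5  |  16 ]
[ 0   0   2  |  -8 ]
Back-substitution:
u = (-8) / 2 = -4
t = (16 - (-5)*(-4)) / -2 = 2
s = (16 - (4)*(2) - (1)*(-4)) / 4 = 3

(3, 2, -4)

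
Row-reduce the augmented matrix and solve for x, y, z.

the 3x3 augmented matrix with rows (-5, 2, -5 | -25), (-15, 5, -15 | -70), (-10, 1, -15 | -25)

Forward elimination on [A|b]:
R2 <- R2 - (3)*R1:  [  0  -1   0   5 ]
R3 <- R3 - (2)*R1:  [  0  -3  -5  25 ]
R3 <- R3 - (3)*R2:  [  0   0  -5  10 ]
Row echelon form:
[ -5   2  -5  |  -25 ]
[  0  -1   0  |    5 ]
[  0   0  -5  |   10 ]
Back-substitution:
z = (10) / -5 = -2
y = (5) / -1 = -5
x = (-25 - (2)*(-5) - (-5)*(-2)) / -5 = 5

(5, -5, -2)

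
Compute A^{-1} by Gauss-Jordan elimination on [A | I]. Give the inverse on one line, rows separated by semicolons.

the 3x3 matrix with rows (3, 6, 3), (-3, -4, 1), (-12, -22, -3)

inverse = [17/15 -8/5 3/5; -7/10 9/10 -2/5; 3/5 -1/5 1/5]

Gauss-Jordan on [A | I]:
R1 <- (1/3)*R1:  [   1    2    1  |  1/3    0    0 ]
R2 <- R2 - (-3)*R1:  [ 0  2  4  |  1  1  0 ]
R3 <- R3 - (-12)*R1:  [ 0  2  9  |  4  0  1 ]
R2 <- (1/2)*R2:  [   0    1    2  |  1/2  1/2    0 ]
R1 <- R1 - (2)*R2:  [    1     0    -3  |  -2/3    -1     0 ]
R3 <- R3 - (2)*R2:  [  0   0   5  |   3  -1   1 ]
R3 <- (1/5)*R3:  [    0     0     1  |   3/5  -1/5   1/5 ]
R1 <- R1 - (-3)*R3:  [     1      0      0  |  17/15   -8/5    3/5 ]
R2 <- R2 - (2)*R3:  [     0      1      0  |  -7/10   9/10   -2/5 ]
Right block of [I | A^{-1}] is the inverse:
[ 17/15  -8/5   3/5 ]
[ -7/10  9/10  -2/5 ]
[   3/5  -1/5   1/5 ]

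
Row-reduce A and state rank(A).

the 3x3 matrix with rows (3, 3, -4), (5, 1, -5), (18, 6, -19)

rank(A) = 2

Row reduction:
R2 <- R2 - (5/3)*R1:  [   0   -4  5/3 ]
R3 <- R3 - (6)*R1:  [   0  -12    5 ]
R3 <- R3 - (3)*R2:  [ 0  0  0 ]
Row echelon form:
[ 3   3   -4 ]
[ 0  -4  5/3 ]
[ 0   0    0 ]
Nonzero rows / pivot columns: 2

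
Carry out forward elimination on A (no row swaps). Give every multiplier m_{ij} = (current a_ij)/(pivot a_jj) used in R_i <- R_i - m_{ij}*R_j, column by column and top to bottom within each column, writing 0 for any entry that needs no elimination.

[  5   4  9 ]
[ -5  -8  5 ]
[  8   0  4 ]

Forward elimination:
R2 <- R2 - (-1)*R1:  [  0  -4  14 ]
R3 <- R3 - (8/5)*R1:  [     0  -32/5  -52/5 ]
R3 <- R3 - (8/5)*R2:  [      0       0  -164/5 ]
Multipliers (in order of application): m_{21} = -1, m_{31} = 8/5, m_{32} = 8/5

multipliers: -1, 8/5, 8/5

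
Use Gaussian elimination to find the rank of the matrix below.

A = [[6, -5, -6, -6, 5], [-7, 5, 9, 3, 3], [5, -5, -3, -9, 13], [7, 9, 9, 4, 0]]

Row reduction:
R2 <- R2 - (-7/6)*R1:  [    0  -5/6     2    -4  53/6 ]
R3 <- R3 - (5/6)*R1:  [    0  -5/6     2    -4  53/6 ]
R4 <- R4 - (7/6)*R1:  [     0   89/6     16     11  -35/6 ]
R3 <- R3 - (1)*R2:  [ 0  0  0  0  0 ]
R4 <- R4 - (-89/5)*R2:  [      0       0   258/5  -301/5   757/5 ]
R3 <-> R4   (pivot in column 3 was zero)
[ 6    -5     -6      -6      5 ]
[ 0  -5/6      2      -4   53/6 ]
[ 0     0  258/5  -301/5  757/5 ]
[ 0     0      0       0      0 ]
Row echelon form:
[ 6    -5     -6      -6      5 ]
[ 0  -5/6      2      -4   53/6 ]
[ 0     0  258/5  -301/5  757/5 ]
[ 0     0      0       0      0 ]
Nonzero rows / pivot columns: 3

rank(A) = 3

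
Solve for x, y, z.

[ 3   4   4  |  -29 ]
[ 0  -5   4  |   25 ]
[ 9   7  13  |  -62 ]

(-3, -5, 0)

Forward elimination on [A|b]:
R3 <- R3 - (3)*R1:  [  0  -5   1  25 ]
R3 <- R3 - (1)*R2:  [  0   0  -3   0 ]
Row echelon form:
[ 3   4   4  |  -29 ]
[ 0  -5   4  |   25 ]
[ 0   0  -3  |    0 ]
Back-substitution:
z = (0) / -3 = 0
y = (25 - (4)*(0)) / -5 = -5
x = (-29 - (4)*(-5) - (4)*(0)) / 3 = -3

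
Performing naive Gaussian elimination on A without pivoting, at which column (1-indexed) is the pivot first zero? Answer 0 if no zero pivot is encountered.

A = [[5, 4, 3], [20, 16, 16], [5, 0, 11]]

Naive forward elimination:
R2 <- R2 - (4)*R1:  [ 0  0  4 ]
R3 <- R3 - (1)*R1:  [  0  -4   8 ]
Matrix at this point:
[ 5   4  3 ]
[ 0   0  4 ]
[ 0  -4  8 ]
Pivot entry (2,2) is zero but row 3 has -4 in column 2 -> naive elimination stops; a row interchange (e.g. R2 <-> R3) would be required here.

first zero-pivot column = 2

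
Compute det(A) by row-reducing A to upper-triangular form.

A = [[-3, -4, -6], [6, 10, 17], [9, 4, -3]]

det(A) = 6

Forward elimination:
R2 <- R2 - (-2)*R1:  [ 0  2  5 ]
R3 <- R3 - (-3)*R1:  [   0   -8  -21 ]
R3 <- R3 - (-4)*R2:  [  0   0  -1 ]
Upper-triangular form:
[ -3  -4  -6 ]
[  0   2   5 ]
[  0   0  -1 ]
det(A) = (-1)^0 * (-3) * (2) * (-1) = 6  (0 row swaps -> sign +1)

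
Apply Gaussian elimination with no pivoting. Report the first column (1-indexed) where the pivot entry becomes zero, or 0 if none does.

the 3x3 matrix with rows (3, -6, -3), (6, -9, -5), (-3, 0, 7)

Naive forward elimination:
R2 <- R2 - (2)*R1:  [ 0  3  1 ]
R3 <- R3 - (-1)*R1:  [  0  -6   4 ]
R3 <- R3 - (-2)*R2:  [ 0  0  6 ]
All pivots nonzero; naive elimination completes without hitting a zero pivot.

first zero-pivot column = 0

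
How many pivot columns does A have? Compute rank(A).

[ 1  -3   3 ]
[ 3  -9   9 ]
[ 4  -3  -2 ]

Row reduction:
R2 <- R2 - (3)*R1:  [ 0  0  0 ]
R3 <- R3 - (4)*R1:  [   0    9  -14 ]
R2 <-> R3   (pivot in column 2 was zero)
[ 1  -3    3 ]
[ 0   9  -14 ]
[ 0   0    0 ]
Row echelon form:
[ 1  -3    3 ]
[ 0   9  -14 ]
[ 0   0    0 ]
Nonzero rows / pivot columns: 2

rank(A) = 2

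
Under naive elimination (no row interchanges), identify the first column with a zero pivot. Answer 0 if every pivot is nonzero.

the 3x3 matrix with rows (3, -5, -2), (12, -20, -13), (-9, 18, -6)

first zero-pivot column = 2

Naive forward elimination:
R2 <- R2 - (4)*R1:  [  0   0  -5 ]
R3 <- R3 - (-3)*R1:  [   0    3  -12 ]
Matrix at this point:
[ 3  -5   -2 ]
[ 0   0   -5 ]
[ 0   3  -12 ]
Pivot entry (2,2) is zero but row 3 has 3 in column 2 -> naive elimination stops; a row interchange (e.g. R2 <-> R3) would be required here.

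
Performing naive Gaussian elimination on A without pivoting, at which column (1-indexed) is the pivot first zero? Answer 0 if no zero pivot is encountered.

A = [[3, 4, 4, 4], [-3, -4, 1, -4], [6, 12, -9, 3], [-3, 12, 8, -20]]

first zero-pivot column = 2

Naive forward elimination:
R2 <- R2 - (-1)*R1:  [ 0  0  5  0 ]
R3 <- R3 - (2)*R1:  [   0    4  -17   -5 ]
R4 <- R4 - (-1)*R1:  [   0   16   12  -16 ]
Matrix at this point:
[ 3   4    4    4 ]
[ 0   0    5    0 ]
[ 0   4  -17   -5 ]
[ 0  16   12  -16 ]
Pivot entry (2,2) is zero but row 3 has 4 in column 2 -> naive elimination stops; a row interchange (e.g. R2 <-> R3) would be required here.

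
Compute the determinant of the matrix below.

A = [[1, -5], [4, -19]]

Forward elimination:
R2 <- R2 - (4)*R1:  [ 0  1 ]
Upper-triangular form:
[ 1  -5 ]
[ 0   1 ]
det(A) = (-1)^0 * (1) * (1) = 1  (0 row swaps -> sign +1)

det(A) = 1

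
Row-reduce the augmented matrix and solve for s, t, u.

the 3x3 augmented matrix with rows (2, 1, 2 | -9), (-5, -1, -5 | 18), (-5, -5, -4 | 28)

(-1, -3, -2)

Forward elimination on [A|b]:
R2 <- R2 - (-5/2)*R1:  [    0   3/2     0  -9/2 ]
R3 <- R3 - (-5/2)*R1:  [    0  -5/2     1  11/2 ]
R3 <- R3 - (-5/3)*R2:  [  0   0   1  -2 ]
Row echelon form:
[ 2    1  2  |    -9 ]
[ 0  3/2  0  |  -9/2 ]
[ 0    0  1  |    -2 ]
Back-substitution:
u = (-2) / 1 = -2
t = (-9/2) / (3/2) = -3
s = (-9 - (1)*(-3) - (2)*(-2)) / 2 = -1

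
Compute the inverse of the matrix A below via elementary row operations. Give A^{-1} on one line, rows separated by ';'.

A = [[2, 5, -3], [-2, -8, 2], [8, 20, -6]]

inverse = [-2/9 5/6 7/18; -1/9 -1/3 -1/18; -2/3 0 1/6]

Gauss-Jordan on [A | I]:
R1 <- (1/2)*R1:  [    1   5/2  -3/2  |   1/2     0     0 ]
R2 <- R2 - (-2)*R1:  [  0  -3  -1  |   1   1   0 ]
R3 <- R3 - (8)*R1:  [  0   0   6  |  -4   0   1 ]
R2 <- (1/-3)*R2:  [    0     1   1/3  |  -1/3  -1/3     0 ]
R1 <- R1 - (5/2)*R2:  [    1     0  -7/3  |   4/3   5/6     0 ]
R3 <- (1/6)*R3:  [    0     0     1  |  -2/3     0   1/6 ]
R1 <- R1 - (-7/3)*R3:  [    1     0     0  |  -2/9   5/6  7/18 ]
R2 <- R2 - (1/3)*R3:  [     0      1      0  |   -1/9   -1/3  -1/18 ]
Right block of [I | A^{-1}] is the inverse:
[ -2/9   5/6   7/18 ]
[ -1/9  -1/3  -1/18 ]
[ -2/3     0    1/6 ]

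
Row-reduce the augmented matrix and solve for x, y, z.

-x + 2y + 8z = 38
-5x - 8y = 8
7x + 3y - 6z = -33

(0, -1, 5)

Forward elimination on [A|b]:
R2 <- R2 - (5)*R1:  [    0   -18   -40  -182 ]
R3 <- R3 - (-7)*R1:  [   0   17   50  233 ]
R3 <- R3 - (-17/18)*R2:  [     0      0  110/9  550/9 ]
Row echelon form:
[ -1    2      8  |     38 ]
[  0  -18    -40  |   -182 ]
[  0    0  110/9  |  550/9 ]
Back-substitution:
z = (550/9) / (110/9) = 5
y = (-182 - (-40)*(5)) / -18 = -1
x = (38 - (2)*(-1) - (8)*(5)) / -1 = 0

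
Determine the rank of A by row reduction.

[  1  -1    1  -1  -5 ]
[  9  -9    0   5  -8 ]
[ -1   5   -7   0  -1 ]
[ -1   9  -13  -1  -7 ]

Row reduction:
R2 <- R2 - (9)*R1:  [  0   0  -9  14  37 ]
R3 <- R3 - (-1)*R1:  [  0   4  -6  -1  -6 ]
R4 <- R4 - (-1)*R1:  [   0    8  -12   -2  -12 ]
R2 <-> R3   (pivot in column 2 was zero)
[ 1  -1    1  -1   -5 ]
[ 0   4   -6  -1   -6 ]
[ 0   0   -9  14   37 ]
[ 0   8  -12  -2  -12 ]
R4 <- R4 - (2)*R2:  [ 0  0  0  0  0 ]
Row echelon form:
[ 1  -1   1  -1  -5 ]
[ 0   4  -6  -1  -6 ]
[ 0   0  -9  14  37 ]
[ 0   0   0   0   0 ]
Nonzero rows / pivot columns: 3

rank(A) = 3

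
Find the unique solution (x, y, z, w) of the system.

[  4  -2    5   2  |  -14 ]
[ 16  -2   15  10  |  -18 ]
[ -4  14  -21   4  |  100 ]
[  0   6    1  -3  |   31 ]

(2, 5, -2, -1)

Forward elimination on [A|b]:
R2 <- R2 - (4)*R1:  [  0   6  -5   2  38 ]
R3 <- R3 - (-1)*R1:  [   0   12  -16    6   86 ]
R3 <- R3 - (2)*R2:  [  0   0  -6   2  10 ]
R4 <- R4 - (1)*R2:  [  0   0   6  -5  -7 ]
R4 <- R4 - (-1)*R3:  [  0   0   0  -3   3 ]
Row echelon form:
[ 4  -2   5   2  |  -14 ]
[ 0   6  -5   2  |   38 ]
[ 0   0  -6   2  |   10 ]
[ 0   0   0  -3  |    3 ]
Back-substitution:
w = (3) / -3 = -1
z = (10 - (2)*(-1)) / -6 = -2
y = (38 - (-5)*(-2) - (2)*(-1)) / 6 = 5
x = (-14 - (-2)*(5) - (5)*(-2) - (2)*(-1)) / 4 = 2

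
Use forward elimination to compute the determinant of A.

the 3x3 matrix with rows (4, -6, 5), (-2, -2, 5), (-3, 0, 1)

det(A) = 40

Forward elimination:
R2 <- R2 - (-1/2)*R1:  [    0    -5  15/2 ]
R3 <- R3 - (-3/4)*R1:  [    0  -9/2  19/4 ]
R3 <- R3 - (9/10)*R2:  [  0   0  -2 ]
Upper-triangular form:
[ 4  -6     5 ]
[ 0  -5  15/2 ]
[ 0   0    -2 ]
det(A) = (-1)^0 * (4) * (-5) * (-2) = 40  (0 row swaps -> sign +1)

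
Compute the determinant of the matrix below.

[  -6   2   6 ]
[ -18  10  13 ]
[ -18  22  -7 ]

det(A) = 120

Forward elimination:
R2 <- R2 - (3)*R1:  [  0   4  -5 ]
R3 <- R3 - (3)*R1:  [   0   16  -25 ]
R3 <- R3 - (4)*R2:  [  0   0  -5 ]
Upper-triangular form:
[ -6  2   6 ]
[  0  4  -5 ]
[  0  0  -5 ]
det(A) = (-1)^0 * (-6) * (4) * (-5) = 120  (0 row swaps -> sign +1)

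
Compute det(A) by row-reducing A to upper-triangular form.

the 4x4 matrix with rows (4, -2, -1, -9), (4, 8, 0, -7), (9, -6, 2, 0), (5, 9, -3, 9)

det(A) = 5543

Forward elimination:
R2 <- R2 - (1)*R1:  [  0  10   1   2 ]
R3 <- R3 - (9/4)*R1:  [    0  -3/2  17/4  81/4 ]
R4 <- R4 - (5/4)*R1:  [    0  23/2  -7/4  81/4 ]
R3 <- R3 - (-3/20)*R2:  [      0       0    22/5  411/20 ]
R4 <- R4 - (23/20)*R2:  [      0       0  -29/10  359/20 ]
R4 <- R4 - (-29/44)*R3:  [        0         0         0  5543/176 ]
Upper-triangular form:
[ 4  -2    -1        -9 ]
[ 0  10     1         2 ]
[ 0   0  22/5    411/20 ]
[ 0   0     0  5543/176 ]
det(A) = (-1)^0 * (4) * (10) * (22/5) * (5543/176) = 5543  (0 row swaps -> sign +1)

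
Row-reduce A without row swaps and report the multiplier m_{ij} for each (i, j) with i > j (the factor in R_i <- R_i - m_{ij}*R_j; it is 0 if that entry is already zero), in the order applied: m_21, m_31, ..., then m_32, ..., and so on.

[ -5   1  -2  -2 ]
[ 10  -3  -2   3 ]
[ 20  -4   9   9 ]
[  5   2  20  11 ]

Forward elimination:
R2 <- R2 - (-2)*R1:  [  0  -1  -6  -1 ]
R3 <- R3 - (-4)*R1:  [ 0  0  1  1 ]
R4 <- R4 - (-1)*R1:  [  0   3  18   9 ]
R3: entry in column 2 is already 0 -> m_{32} = 0 (no row operation needed)
R4 <- R4 - (-3)*R2:  [ 0  0  0  6 ]
R4: entry in column 3 is already 0 -> m_{43} = 0 (no row operation needed)
Multipliers (in order of application): m_{21} = -2, m_{31} = -4, m_{41} = -1, m_{32} = 0, m_{42} = -3, m_{43} = 0

multipliers: -2, -4, -1, 0, -3, 0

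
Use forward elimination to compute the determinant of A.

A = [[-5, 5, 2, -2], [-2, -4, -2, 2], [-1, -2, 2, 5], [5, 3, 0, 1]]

Forward elimination:
R2 <- R2 - (2/5)*R1:  [     0     -6  -14/5   14/5 ]
R3 <- R3 - (1/5)*R1:  [    0    -3   8/5  27/5 ]
R4 <- R4 - (-1)*R1:  [  0   8   2  -1 ]
R3 <- R3 - (1/2)*R2:  [ 0  0  3  4 ]
R4 <- R4 - (-4/3)*R2:  [      0       0  -26/15   41/15 ]
R4 <- R4 - (-26/45)*R3:  [      0       0       0  227/45 ]
Upper-triangular form:
[ -5   5      2      -2 ]
[  0  -6  -14/5    14/5 ]
[  0   0      3       4 ]
[  0   0      0  227/45 ]
det(A) = (-1)^0 * (-5) * (-6) * (3) * (227/45) = 454  (0 row swaps -> sign +1)

det(A) = 454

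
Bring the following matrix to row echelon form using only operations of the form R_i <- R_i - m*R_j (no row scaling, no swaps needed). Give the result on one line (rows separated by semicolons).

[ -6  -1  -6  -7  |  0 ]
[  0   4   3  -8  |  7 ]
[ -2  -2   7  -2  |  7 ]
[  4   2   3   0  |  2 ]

REF = [-6 -1 -6 -7 0; 0 4 3 -8 7; 0 0 41/4 -3 119/12; 0 0 0 -106/41 197/123]

Forward elimination:
R3 <- R3 - (1/3)*R1:  [    0  -5/3     9   1/3     7 ]
R4 <- R4 - (-2/3)*R1:  [     0    4/3     -1  -14/3      2 ]
R3 <- R3 - (-5/12)*R2:  [      0       0    41/4      -3  119/12 ]
R4 <- R4 - (1/3)*R2:  [    0     0    -2    -2  -1/3 ]
R4 <- R4 - (-8/41)*R3:  [       0        0        0  -106/41  197/123 ]
Row echelon form:
[ -6  -1    -6       -7  |        0 ]
[  0   4     3       -8  |        7 ]
[  0   0  41/4       -3  |   119/12 ]
[  0   0     0  -106/41  |  197/123 ]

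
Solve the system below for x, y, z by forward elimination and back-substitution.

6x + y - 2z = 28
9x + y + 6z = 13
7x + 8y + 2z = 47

Forward elimination on [A|b]:
R2 <- R2 - (3/2)*R1:  [    0  -1/2     9   -29 ]
R3 <- R3 - (7/6)*R1:  [    0  41/6  13/3  43/3 ]
R3 <- R3 - (-41/3)*R2:  [     0      0  382/3   -382 ]
Row echelon form:
[ 6     1     -2  |    28 ]
[ 0  -1/2      9  |   -29 ]
[ 0     0  382/3  |  -382 ]
Back-substitution:
z = (-382) / (382/3) = -3
y = (-29 - (9)*(-3)) / (-1/2) = 4
x = (28 - (1)*(4) - (-2)*(-3)) / 6 = 3

(3, 4, -3)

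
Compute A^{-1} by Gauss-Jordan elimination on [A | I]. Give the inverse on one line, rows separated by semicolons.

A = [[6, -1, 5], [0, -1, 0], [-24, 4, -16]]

Gauss-Jordan on [A | I]:
R1 <- (1/6)*R1:  [    1  -1/6   5/6  |   1/6     0     0 ]
R3 <- R3 - (-24)*R1:  [ 0  0  4  |  4  0  1 ]
R2 <- (1/-1)*R2:  [  0   1   0  |   0  -1   0 ]
R1 <- R1 - (-1/6)*R2:  [    1     0   5/6  |   1/6  -1/6     0 ]
R3 <- (1/4)*R3:  [   0    0    1  |    1    0  1/4 ]
R1 <- R1 - (5/6)*R3:  [     1      0      0  |   -2/3   -1/6  -5/24 ]
Right block of [I | A^{-1}] is the inverse:
[ -2/3  -1/6  -5/24 ]
[    0    -1      0 ]
[    1     0    1/4 ]

inverse = [-2/3 -1/6 -5/24; 0 -1 0; 1 0 1/4]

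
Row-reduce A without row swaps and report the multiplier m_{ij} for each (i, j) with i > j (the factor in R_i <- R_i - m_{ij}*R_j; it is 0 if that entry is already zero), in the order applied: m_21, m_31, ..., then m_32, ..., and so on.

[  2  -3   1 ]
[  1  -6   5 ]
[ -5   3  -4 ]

Forward elimination:
R2 <- R2 - (1/2)*R1:  [    0  -9/2   9/2 ]
R3 <- R3 - (-5/2)*R1:  [    0  -9/2  -3/2 ]
R3 <- R3 - (1)*R2:  [  0   0  -6 ]
Multipliers (in order of application): m_{21} = 1/2, m_{31} = -5/2, m_{32} = 1

multipliers: 1/2, -5/2, 1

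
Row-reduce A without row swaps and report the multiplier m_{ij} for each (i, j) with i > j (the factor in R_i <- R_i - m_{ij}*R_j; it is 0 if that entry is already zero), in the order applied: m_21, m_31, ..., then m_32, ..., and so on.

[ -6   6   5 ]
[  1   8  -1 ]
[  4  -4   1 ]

Forward elimination:
R2 <- R2 - (-1/6)*R1:  [    0     9  -1/6 ]
R3 <- R3 - (-2/3)*R1:  [    0     0  13/3 ]
R3: entry in column 2 is already 0 -> m_{32} = 0 (no row operation needed)
Multipliers (in order of application): m_{21} = -1/6, m_{31} = -2/3, m_{32} = 0

multipliers: -1/6, -2/3, 0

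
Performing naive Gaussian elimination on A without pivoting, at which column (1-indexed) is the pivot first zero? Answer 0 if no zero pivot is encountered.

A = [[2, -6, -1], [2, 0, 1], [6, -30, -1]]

Naive forward elimination:
R2 <- R2 - (1)*R1:  [ 0  6  2 ]
R3 <- R3 - (3)*R1:  [   0  -12    2 ]
R3 <- R3 - (-2)*R2:  [ 0  0  6 ]
All pivots nonzero; naive elimination completes without hitting a zero pivot.

first zero-pivot column = 0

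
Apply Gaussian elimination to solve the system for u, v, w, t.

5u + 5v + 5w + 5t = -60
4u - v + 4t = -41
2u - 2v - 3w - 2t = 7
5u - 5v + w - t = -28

(-5, 1, -3, -5)

Forward elimination on [A|b]:
R2 <- R2 - (4/5)*R1:  [  0  -5  -4   0   7 ]
R3 <- R3 - (2/5)*R1:  [  0  -4  -5  -4  31 ]
R4 <- R4 - (1)*R1:  [   0  -10   -4   -6   32 ]
R3 <- R3 - (4/5)*R2:  [     0      0   -9/5     -4  127/5 ]
R4 <- R4 - (2)*R2:  [  0   0   4  -6  18 ]
R4 <- R4 - (-20/9)*R3:  [      0       0       0  -134/9   670/9 ]
Row echelon form:
[ 5   5     5       5  |    -60 ]
[ 0  -5    -4       0  |      7 ]
[ 0   0  -9/5      -4  |  127/5 ]
[ 0   0     0  -134/9  |  670/9 ]
Back-substitution:
t = (670/9) / (-134/9) = -5
w = (127/5 - (-4)*(-5)) / (-9/5) = -3
v = (7 - (-4)*(-3)) / -5 = 1
u = (-60 - (5)*(1) - (5)*(-3) - (5)*(-5)) / 5 = -5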